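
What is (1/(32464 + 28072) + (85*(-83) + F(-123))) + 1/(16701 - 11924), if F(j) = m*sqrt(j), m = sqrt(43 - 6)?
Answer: -2040168164647/289180472 + I*sqrt(4551) ≈ -7055.0 + 67.461*I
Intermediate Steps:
m = sqrt(37) ≈ 6.0828
F(j) = sqrt(37)*sqrt(j)
(1/(32464 + 28072) + (85*(-83) + F(-123))) + 1/(16701 - 11924) = (1/(32464 + 28072) + (85*(-83) + sqrt(37)*sqrt(-123))) + 1/(16701 - 11924) = (1/60536 + (-7055 + sqrt(37)*(I*sqrt(123)))) + 1/4777 = (1/60536 + (-7055 + I*sqrt(4551))) + 1/4777 = (-427081479/60536 + I*sqrt(4551)) + 1/4777 = -2040168164647/289180472 + I*sqrt(4551)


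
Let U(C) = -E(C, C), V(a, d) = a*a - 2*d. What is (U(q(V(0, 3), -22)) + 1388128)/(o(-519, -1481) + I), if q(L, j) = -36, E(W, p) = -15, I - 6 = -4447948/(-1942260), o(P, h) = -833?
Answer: -674033655795/400450268 ≈ -1683.2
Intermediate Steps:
V(a, d) = a**2 - 2*d
I = 4025377/485565 (I = 6 - 4447948/(-1942260) = 6 - 4447948*(-1/1942260) = 6 + 1111987/485565 = 4025377/485565 ≈ 8.2901)
U(C) = 15 (U(C) = -1*(-15) = 15)
(U(q(V(0, 3), -22)) + 1388128)/(o(-519, -1481) + I) = (15 + 1388128)/(-833 + 4025377/485565) = 1388143/(-400450268/485565) = 1388143*(-485565/400450268) = -674033655795/400450268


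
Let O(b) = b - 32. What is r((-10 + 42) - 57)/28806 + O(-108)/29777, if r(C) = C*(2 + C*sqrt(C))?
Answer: -2760845/428878131 + 3125*I/28806 ≈ -0.0064374 + 0.10848*I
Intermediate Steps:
O(b) = -32 + b
r(C) = C*(2 + C**(3/2))
r((-10 + 42) - 57)/28806 + O(-108)/29777 = (((-10 + 42) - 57)**(5/2) + 2*((-10 + 42) - 57))/28806 + (-32 - 108)/29777 = ((32 - 57)**(5/2) + 2*(32 - 57))*(1/28806) - 140*1/29777 = ((-25)**(5/2) + 2*(-25))*(1/28806) - 140/29777 = (3125*I - 50)*(1/28806) - 140/29777 = (-50 + 3125*I)*(1/28806) - 140/29777 = (-25/14403 + 3125*I/28806) - 140/29777 = -2760845/428878131 + 3125*I/28806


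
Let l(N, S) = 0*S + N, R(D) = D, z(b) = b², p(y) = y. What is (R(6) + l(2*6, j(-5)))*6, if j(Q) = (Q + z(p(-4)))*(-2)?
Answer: 108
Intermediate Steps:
j(Q) = -32 - 2*Q (j(Q) = (Q + (-4)²)*(-2) = (Q + 16)*(-2) = (16 + Q)*(-2) = -32 - 2*Q)
l(N, S) = N (l(N, S) = 0 + N = N)
(R(6) + l(2*6, j(-5)))*6 = (6 + 2*6)*6 = (6 + 12)*6 = 18*6 = 108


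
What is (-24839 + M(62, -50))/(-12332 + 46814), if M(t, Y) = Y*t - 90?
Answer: -9343/11494 ≈ -0.81286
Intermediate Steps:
M(t, Y) = -90 + Y*t
(-24839 + M(62, -50))/(-12332 + 46814) = (-24839 + (-90 - 50*62))/(-12332 + 46814) = (-24839 + (-90 - 3100))/34482 = (-24839 - 3190)*(1/34482) = -28029*1/34482 = -9343/11494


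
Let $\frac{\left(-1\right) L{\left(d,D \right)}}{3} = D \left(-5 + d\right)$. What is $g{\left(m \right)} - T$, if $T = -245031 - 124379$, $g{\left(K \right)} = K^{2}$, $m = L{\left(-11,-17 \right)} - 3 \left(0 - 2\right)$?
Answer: $1025510$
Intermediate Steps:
$L{\left(d,D \right)} = - 3 D \left(-5 + d\right)$
$m = -810$ ($m = 3 \left(-17\right) \left(5 - -11\right) - 3 \left(0 - 2\right) = 3 \left(-17\right) \left(5 + 11\right) - 3 \left(-2\right) = 3 \left(-17\right) 16 - -6 = -816 + 6 = -810$)
$T = -369410$
$g{\left(m \right)} - T = \left(-810\right)^{2} - -369410 = 656100 + 369410 = 1025510$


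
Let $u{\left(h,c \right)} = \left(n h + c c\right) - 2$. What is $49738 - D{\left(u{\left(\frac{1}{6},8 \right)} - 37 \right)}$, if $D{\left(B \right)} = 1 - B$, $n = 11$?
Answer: $\frac{298583}{6} \approx 49764.0$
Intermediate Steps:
$u{\left(h,c \right)} = -2 + c^{2} + 11 h$ ($u{\left(h,c \right)} = \left(11 h + c c\right) - 2 = \left(11 h + c^{2}\right) - 2 = \left(c^{2} + 11 h\right) - 2 = -2 + c^{2} + 11 h$)
$49738 - D{\left(u{\left(\frac{1}{6},8 \right)} - 37 \right)} = 49738 - \left(1 - \left(\left(-2 + 8^{2} + \frac{11}{6}\right) - 37\right)\right) = 49738 - \left(1 - \left(\left(-2 + 64 + 11 \cdot \frac{1}{6}\right) - 37\right)\right) = 49738 - \left(1 - \left(\left(-2 + 64 + \frac{11}{6}\right) - 37\right)\right) = 49738 - \left(1 - \left(\frac{383}{6} - 37\right)\right) = 49738 - \left(1 - \frac{161}{6}\right) = 49738 - - \frac{155}{6} = 49738 + \frac{155}{6} = \frac{298583}{6}$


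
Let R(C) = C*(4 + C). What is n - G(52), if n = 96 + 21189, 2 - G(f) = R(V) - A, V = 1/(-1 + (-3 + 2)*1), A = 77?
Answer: 84817/4 ≈ 21204.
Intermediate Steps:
V = -½ (V = 1/(-1 - 1*1) = 1/(-1 - 1) = 1/(-2) = -½ ≈ -0.50000)
G(f) = 323/4 (G(f) = 2 - (-(4 - ½)/2 - 1*77) = 2 - (-½*7/2 - 77) = 2 - (-7/4 - 77) = 2 - 1*(-315/4) = 2 + 315/4 = 323/4)
n = 21285
n - G(52) = 21285 - 1*323/4 = 21285 - 323/4 = 84817/4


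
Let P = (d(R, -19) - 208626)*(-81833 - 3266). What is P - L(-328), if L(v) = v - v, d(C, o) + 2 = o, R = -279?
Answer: 17755651053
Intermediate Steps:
d(C, o) = -2 + o
L(v) = 0
P = 17755651053 (P = ((-2 - 19) - 208626)*(-81833 - 3266) = (-21 - 208626)*(-85099) = -208647*(-85099) = 17755651053)
P - L(-328) = 17755651053 - 1*0 = 17755651053 + 0 = 17755651053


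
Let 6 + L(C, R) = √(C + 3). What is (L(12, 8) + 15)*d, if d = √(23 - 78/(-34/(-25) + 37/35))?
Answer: I*√184287*(9 + √15)/141 ≈ 39.193*I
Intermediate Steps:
L(C, R) = -6 + √(3 + C) (L(C, R) = -6 + √(C + 3) = -6 + √(3 + C))
d = I*√184287/141 (d = √(23 - 78/(-34*(-1/25) + 37*(1/35))) = √(23 - 78/(34/25 + 37/35)) = √(23 - 78/423/175) = √(23 - 78*175/423) = √(23 - 4550/141) = √(-1307/141) = I*√184287/141 ≈ 3.0446*I)
(L(12, 8) + 15)*d = ((-6 + √(3 + 12)) + 15)*(I*√184287/141) = ((-6 + √15) + 15)*(I*√184287/141) = (9 + √15)*(I*√184287/141) = I*√184287*(9 + √15)/141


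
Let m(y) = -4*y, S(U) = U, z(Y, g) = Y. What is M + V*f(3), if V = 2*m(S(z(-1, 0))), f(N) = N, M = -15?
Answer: 9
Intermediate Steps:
m(y) = -4*y
V = 8 (V = 2*(-4*(-1)) = 2*4 = 8)
M + V*f(3) = -15 + 8*3 = -15 + 24 = 9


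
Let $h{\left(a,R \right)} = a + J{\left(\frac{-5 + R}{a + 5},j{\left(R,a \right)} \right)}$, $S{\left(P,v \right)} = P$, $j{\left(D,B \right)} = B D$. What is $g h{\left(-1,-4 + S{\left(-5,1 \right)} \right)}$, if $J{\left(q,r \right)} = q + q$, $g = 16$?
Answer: $-128$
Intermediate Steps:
$J{\left(q,r \right)} = 2 q$
$h{\left(a,R \right)} = a + \frac{2 \left(-5 + R\right)}{5 + a}$ ($h{\left(a,R \right)} = a + 2 \frac{-5 + R}{a + 5} = a + 2 \frac{-5 + R}{5 + a} = a + \frac{2 \left(-5 + R\right)}{5 + a}$)
$g h{\left(-1,-4 + S{\left(-5,1 \right)} \right)} = 16 \frac{-10 + 2 \left(-4 - 5\right) - \left(5 - 1\right)}{5 - 1} = 16 \frac{-10 + 2 \left(-9\right) - 4}{4} = 16 \frac{-10 - 18 - 4}{4} = 16 \cdot \frac{1}{4} \left(-32\right) = 16 \left(-8\right) = -128$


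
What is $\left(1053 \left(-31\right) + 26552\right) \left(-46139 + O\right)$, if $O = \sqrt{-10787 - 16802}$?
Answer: $281032649 - 6091 i \sqrt{27589} \approx 2.8103 \cdot 10^{8} - 1.0117 \cdot 10^{6} i$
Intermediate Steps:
$O = i \sqrt{27589}$ ($O = \sqrt{-27589} = i \sqrt{27589} \approx 166.1 i$)
$\left(1053 \left(-31\right) + 26552\right) \left(-46139 + O\right) = \left(1053 \left(-31\right) + 26552\right) \left(-46139 + i \sqrt{27589}\right) = \left(-32643 + 26552\right) \left(-46139 + i \sqrt{27589}\right) = - 6091 \left(-46139 + i \sqrt{27589}\right) = 281032649 - 6091 i \sqrt{27589}$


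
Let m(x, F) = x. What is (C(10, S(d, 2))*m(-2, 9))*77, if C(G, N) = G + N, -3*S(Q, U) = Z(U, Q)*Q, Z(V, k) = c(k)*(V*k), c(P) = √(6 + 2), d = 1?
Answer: -1540 + 616*√2/3 ≈ -1249.6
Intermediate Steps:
c(P) = 2*√2 (c(P) = √8 = 2*√2)
Z(V, k) = 2*V*k*√2 (Z(V, k) = (2*√2)*(V*k) = 2*V*k*√2)
S(Q, U) = -2*U*√2*Q²/3 (S(Q, U) = -2*U*Q*√2*Q/3 = -2*Q*U*√2*Q/3 = -2*U*√2*Q²/3)
(C(10, S(d, 2))*m(-2, 9))*77 = ((10 - ⅔*2*√2*1²)*(-2))*77 = ((10 - ⅔*2*√2*1)*(-2))*77 = ((10 - 4*√2/3)*(-2))*77 = (-20 + 8*√2/3)*77 = -1540 + 616*√2/3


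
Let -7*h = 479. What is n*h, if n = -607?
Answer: 290753/7 ≈ 41536.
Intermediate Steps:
h = -479/7 (h = -1/7*479 = -479/7 ≈ -68.429)
n*h = -607*(-479/7) = 290753/7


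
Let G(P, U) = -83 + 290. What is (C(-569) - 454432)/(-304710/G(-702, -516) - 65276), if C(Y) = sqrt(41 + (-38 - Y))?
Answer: 15677904/2302807 - 69*sqrt(143)/2302807 ≈ 6.8078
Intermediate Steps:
G(P, U) = 207
C(Y) = sqrt(3 - Y)
(C(-569) - 454432)/(-304710/G(-702, -516) - 65276) = (sqrt(3 - 1*(-569)) - 454432)/(-304710/207 - 65276) = (sqrt(3 + 569) - 454432)/(-304710*1/207 - 65276) = (sqrt(572) - 454432)/(-101570/69 - 65276) = (2*sqrt(143) - 454432)/(-4605614/69) = (-454432 + 2*sqrt(143))*(-69/4605614) = 15677904/2302807 - 69*sqrt(143)/2302807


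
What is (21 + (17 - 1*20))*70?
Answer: 1260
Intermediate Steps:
(21 + (17 - 1*20))*70 = (21 + (17 - 20))*70 = (21 - 3)*70 = 18*70 = 1260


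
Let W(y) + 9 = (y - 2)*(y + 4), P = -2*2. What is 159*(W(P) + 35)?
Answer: 4134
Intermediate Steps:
P = -4
W(y) = -9 + (-2 + y)*(4 + y) (W(y) = -9 + (y - 2)*(y + 4) = -9 + (-2 + y)*(4 + y))
159*(W(P) + 35) = 159*((-17 + (-4)² + 2*(-4)) + 35) = 159*((-17 + 16 - 8) + 35) = 159*(-9 + 35) = 159*26 = 4134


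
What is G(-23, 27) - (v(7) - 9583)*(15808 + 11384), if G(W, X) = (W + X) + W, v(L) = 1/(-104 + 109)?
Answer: 1302877393/5 ≈ 2.6058e+8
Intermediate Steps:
v(L) = ⅕ (v(L) = 1/5 = ⅕)
G(W, X) = X + 2*W
G(-23, 27) - (v(7) - 9583)*(15808 + 11384) = (27 + 2*(-23)) - (⅕ - 9583)*(15808 + 11384) = (27 - 46) - (-47914)*27192/5 = -19 - 1*(-1302877488/5) = -19 + 1302877488/5 = 1302877393/5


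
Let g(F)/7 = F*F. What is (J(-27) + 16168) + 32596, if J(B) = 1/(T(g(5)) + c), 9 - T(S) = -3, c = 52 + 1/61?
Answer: 190423481/3905 ≈ 48764.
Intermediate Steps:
c = 3173/61 (c = 52 + 1/61 = 3173/61 ≈ 52.016)
g(F) = 7*F² (g(F) = 7*(F*F) = 7*F²)
T(S) = 12 (T(S) = 9 - 1*(-3) = 9 + 3 = 12)
J(B) = 61/3905 (J(B) = 1/(12 + 3173/61) = 1/(3905/61) = 61/3905)
(J(-27) + 16168) + 32596 = (61/3905 + 16168) + 32596 = 63136101/3905 + 32596 = 190423481/3905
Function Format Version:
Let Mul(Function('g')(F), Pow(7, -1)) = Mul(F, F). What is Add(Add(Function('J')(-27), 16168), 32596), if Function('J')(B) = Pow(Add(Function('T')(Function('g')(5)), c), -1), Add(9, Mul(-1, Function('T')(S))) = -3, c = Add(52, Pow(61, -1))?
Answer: Rational(190423481, 3905) ≈ 48764.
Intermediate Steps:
c = Rational(3173, 61) (c = Add(52, Rational(1, 61)) = Rational(3173, 61) ≈ 52.016)
Function('g')(F) = Mul(7, Pow(F, 2)) (Function('g')(F) = Mul(7, Mul(F, F)) = Mul(7, Pow(F, 2)))
Function('T')(S) = 12 (Function('T')(S) = Add(9, Mul(-1, -3)) = Add(9, 3) = 12)
Function('J')(B) = Rational(61, 3905) (Function('J')(B) = Pow(Add(12, Rational(3173, 61)), -1) = Pow(Rational(3905, 61), -1) = Rational(61, 3905))
Add(Add(Function('J')(-27), 16168), 32596) = Add(Add(Rational(61, 3905), 16168), 32596) = Add(Rational(63136101, 3905), 32596) = Rational(190423481, 3905)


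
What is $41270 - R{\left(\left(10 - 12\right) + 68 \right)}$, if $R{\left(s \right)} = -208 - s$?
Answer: $41544$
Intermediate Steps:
$41270 - R{\left(\left(10 - 12\right) + 68 \right)} = 41270 - \left(-208 - \left(\left(10 - 12\right) + 68\right)\right) = 41270 - \left(-208 - \left(-2 + 68\right)\right) = 41270 - \left(-208 - 66\right) = 41270 - -274 = 41270 + 274 = 41544$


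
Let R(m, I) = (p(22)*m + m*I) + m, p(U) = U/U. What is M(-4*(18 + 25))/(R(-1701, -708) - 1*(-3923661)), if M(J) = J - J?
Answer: 0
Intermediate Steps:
p(U) = 1
R(m, I) = 2*m + I*m (R(m, I) = (1*m + m*I) + m = (m + I*m) + m = 2*m + I*m)
M(J) = 0
M(-4*(18 + 25))/(R(-1701, -708) - 1*(-3923661)) = 0/(-1701*(2 - 708) - 1*(-3923661)) = 0/(-1701*(-706) + 3923661) = 0/(1200906 + 3923661) = 0/5124567 = 0*(1/5124567) = 0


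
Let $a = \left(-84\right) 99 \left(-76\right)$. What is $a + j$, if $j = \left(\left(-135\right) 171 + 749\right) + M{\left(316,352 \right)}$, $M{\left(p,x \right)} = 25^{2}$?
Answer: $610305$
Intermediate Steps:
$a = 632016$ ($a = \left(-8316\right) \left(-76\right) = 632016$)
$M{\left(p,x \right)} = 625$
$j = -21711$ ($j = \left(\left(-135\right) 171 + 749\right) + 625 = \left(-23085 + 749\right) + 625 = -22336 + 625 = -21711$)
$a + j = 632016 - 21711 = 610305$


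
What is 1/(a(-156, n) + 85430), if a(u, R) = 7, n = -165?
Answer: 1/85437 ≈ 1.1705e-5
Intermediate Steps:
1/(a(-156, n) + 85430) = 1/(7 + 85430) = 1/85437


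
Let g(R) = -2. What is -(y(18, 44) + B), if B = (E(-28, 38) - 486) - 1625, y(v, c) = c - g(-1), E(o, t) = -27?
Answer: 2092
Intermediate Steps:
y(v, c) = 2 + c (y(v, c) = c - 1*(-2) = c + 2 = 2 + c)
B = -2138 (B = (-27 - 486) - 1625 = -513 - 1625 = -2138)
-(y(18, 44) + B) = -((2 + 44) - 2138) = -(46 - 2138) = -1*(-2092) = 2092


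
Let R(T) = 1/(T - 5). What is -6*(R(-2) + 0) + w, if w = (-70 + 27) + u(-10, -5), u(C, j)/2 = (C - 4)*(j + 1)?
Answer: 489/7 ≈ 69.857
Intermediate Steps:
R(T) = 1/(-5 + T)
u(C, j) = 2*(1 + j)*(-4 + C) (u(C, j) = 2*((C - 4)*(j + 1)) = 2*((-4 + C)*(1 + j)) = 2*((1 + j)*(-4 + C)) = 2*(1 + j)*(-4 + C))
w = 69 (w = (-70 + 27) + (-8 - 8*(-5) + 2*(-10) + 2*(-10)*(-5)) = -43 + (-8 + 40 - 20 + 100) = -43 + 112 = 69)
-6*(R(-2) + 0) + w = -6*(1/(-5 - 2) + 0) + 69 = -6*(1/(-7) + 0) + 69 = -6*(-1/7 + 0) + 69 = -6*(-1/7) + 69 = 6/7 + 69 = 489/7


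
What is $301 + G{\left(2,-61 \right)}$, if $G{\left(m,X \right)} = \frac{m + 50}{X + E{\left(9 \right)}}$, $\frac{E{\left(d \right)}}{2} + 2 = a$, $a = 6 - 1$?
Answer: $\frac{16503}{55} \approx 300.05$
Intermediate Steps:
$a = 5$
$E{\left(d \right)} = 6$ ($E{\left(d \right)} = -4 + 2 \cdot 5 = -4 + 10 = 6$)
$G{\left(m,X \right)} = \frac{50 + m}{6 + X}$ ($G{\left(m,X \right)} = \frac{m + 50}{X + 6} = \frac{50 + m}{6 + X}$)
$301 + G{\left(2,-61 \right)} = 301 + \frac{50 + 2}{6 - 61} = 301 + \frac{1}{-55} \cdot 52 = 301 - \frac{52}{55} = \frac{16503}{55}$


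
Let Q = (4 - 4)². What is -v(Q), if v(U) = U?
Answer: 0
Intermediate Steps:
Q = 0 (Q = 0² = 0)
-v(Q) = -1*0 = 0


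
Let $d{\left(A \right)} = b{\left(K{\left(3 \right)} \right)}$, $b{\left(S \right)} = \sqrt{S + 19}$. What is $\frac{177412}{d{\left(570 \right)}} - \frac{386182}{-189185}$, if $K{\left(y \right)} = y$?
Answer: $\frac{386182}{189185} + \frac{88706 \sqrt{22}}{11} \approx 37826.0$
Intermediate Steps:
$b{\left(S \right)} = \sqrt{19 + S}$
$d{\left(A \right)} = \sqrt{22}$ ($d{\left(A \right)} = \sqrt{19 + 3} = \sqrt{22}$)
$\frac{177412}{d{\left(570 \right)}} - \frac{386182}{-189185} = \frac{177412}{\sqrt{22}} - \frac{386182}{-189185} = 177412 \frac{\sqrt{22}}{22} - - \frac{386182}{189185} = \frac{88706 \sqrt{22}}{11} + \frac{386182}{189185} = \frac{386182}{189185} + \frac{88706 \sqrt{22}}{11}$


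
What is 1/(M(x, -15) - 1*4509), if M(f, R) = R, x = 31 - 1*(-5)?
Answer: -1/4524 ≈ -0.00022104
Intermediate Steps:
x = 36 (x = 31 + 5 = 36)
1/(M(x, -15) - 1*4509) = 1/(-15 - 1*4509) = 1/(-15 - 4509) = 1/(-4524) = -1/4524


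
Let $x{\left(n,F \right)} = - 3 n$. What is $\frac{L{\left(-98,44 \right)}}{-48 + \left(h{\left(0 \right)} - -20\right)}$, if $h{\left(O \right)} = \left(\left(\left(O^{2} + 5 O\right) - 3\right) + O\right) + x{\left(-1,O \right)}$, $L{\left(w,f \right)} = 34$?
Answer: $- \frac{17}{14} \approx -1.2143$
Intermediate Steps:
$h{\left(O \right)} = O^{2} + 6 O$ ($h{\left(O \right)} = \left(\left(\left(O^{2} + 5 O\right) - 3\right) + O\right) - -3 = \left(\left(-3 + O^{2} + 5 O\right) + O\right) + 3 = \left(-3 + O^{2} + 6 O\right) + 3 = O^{2} + 6 O$)
$\frac{L{\left(-98,44 \right)}}{-48 + \left(h{\left(0 \right)} - -20\right)} = \frac{34}{-48 + \left(0 \left(6 + 0\right) - -20\right)} = \frac{34}{-48 + \left(0 \cdot 6 + 20\right)} = \frac{34}{-48 + \left(0 + 20\right)} = \frac{34}{-48 + 20} = \frac{34}{-28} = 34 \left(- \frac{1}{28}\right) = - \frac{17}{14}$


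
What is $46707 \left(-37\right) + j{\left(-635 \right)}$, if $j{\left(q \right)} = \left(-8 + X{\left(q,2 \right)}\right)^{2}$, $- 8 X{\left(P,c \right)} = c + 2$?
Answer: $- \frac{6912347}{4} \approx -1.7281 \cdot 10^{6}$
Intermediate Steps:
$X{\left(P,c \right)} = - \frac{1}{4} - \frac{c}{8}$ ($X{\left(P,c \right)} = - \frac{c + 2}{8} = - \frac{2 + c}{8} = - \frac{1}{4} - \frac{c}{8}$)
$j{\left(q \right)} = \frac{289}{4}$ ($j{\left(q \right)} = \left(-8 - \frac{1}{2}\right)^{2} = \left(- \frac{17}{2}\right)^{2} = \frac{289}{4}$)
$46707 \left(-37\right) + j{\left(-635 \right)} = 46707 \left(-37\right) + \frac{289}{4} = -1728159 + \frac{289}{4} = - \frac{6912347}{4}$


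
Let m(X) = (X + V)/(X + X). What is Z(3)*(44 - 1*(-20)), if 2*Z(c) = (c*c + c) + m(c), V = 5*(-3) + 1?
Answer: 976/3 ≈ 325.33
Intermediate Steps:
V = -14 (V = -15 + 1 = -14)
m(X) = (-14 + X)/(2*X) (m(X) = (X - 14)/(X + X) = (-14 + X)/((2*X)) = (-14 + X)*(1/(2*X)) = (-14 + X)/(2*X))
Z(c) = c/2 + c²/2 + (-14 + c)/(4*c) (Z(c) = ((c*c + c) + (-14 + c)/(2*c))/2 = ((c² + c) + (-14 + c)/(2*c))/2 = ((c + c²) + (-14 + c)/(2*c))/2 = (c + c² + (-14 + c)/(2*c))/2 = c/2 + c²/2 + (-14 + c)/(4*c))
Z(3)*(44 - 1*(-20)) = ((¼)*(-14 + 3 + 2*3²*(1 + 3))/3)*(44 - 1*(-20)) = ((¼)*(⅓)*(-14 + 3 + 2*9*4))*(44 + 20) = ((¼)*(⅓)*(-14 + 3 + 72))*64 = ((¼)*(⅓)*61)*64 = (61/12)*64 = 976/3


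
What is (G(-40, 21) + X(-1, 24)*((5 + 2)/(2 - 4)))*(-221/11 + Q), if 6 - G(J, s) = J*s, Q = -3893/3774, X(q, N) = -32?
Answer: -24707299/1221 ≈ -20235.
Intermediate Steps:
Q = -229/222 (Q = -3893*1/3774 = -229/222 ≈ -1.0315)
G(J, s) = 6 - J*s
(G(-40, 21) + X(-1, 24)*((5 + 2)/(2 - 4)))*(-221/11 + Q) = ((6 - 1*(-40)*21) - 32*(5 + 2)/(2 - 4))*(-221/11 - 229/222) = ((6 + 840) - 224/(-2))*(-221*1/11 - 229/222) = (846 - 224*(-1)/2)*(-221/11 - 229/222) = (846 - 32*(-7/2))*(-51581/2442) = (846 + 112)*(-51581/2442) = 958*(-51581/2442) = -24707299/1221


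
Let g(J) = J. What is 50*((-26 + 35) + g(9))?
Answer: 900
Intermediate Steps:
50*((-26 + 35) + g(9)) = 50*((-26 + 35) + 9) = 50*(9 + 9) = 50*18 = 900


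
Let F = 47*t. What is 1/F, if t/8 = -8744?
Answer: -1/3287744 ≈ -3.0416e-7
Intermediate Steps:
t = -69952 (t = 8*(-8744) = -69952)
F = -3287744 (F = 47*(-69952) = -3287744)
1/F = 1/(-3287744) = -1/3287744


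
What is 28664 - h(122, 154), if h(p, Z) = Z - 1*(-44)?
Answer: 28466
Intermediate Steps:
h(p, Z) = 44 + Z (h(p, Z) = Z + 44 = 44 + Z)
28664 - h(122, 154) = 28664 - (44 + 154) = 28664 - 1*198 = 28664 - 198 = 28466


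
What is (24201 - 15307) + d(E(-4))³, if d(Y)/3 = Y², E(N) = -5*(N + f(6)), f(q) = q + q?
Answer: 110592008894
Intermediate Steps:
f(q) = 2*q
E(N) = -60 - 5*N (E(N) = -5*(N + 2*6) = -5*(N + 12) = -5*(12 + N) = -60 - 5*N)
d(Y) = 3*Y²
(24201 - 15307) + d(E(-4))³ = (24201 - 15307) + (3*(-60 - 5*(-4))²)³ = 8894 + (3*(-60 + 20)²)³ = 8894 + (3*(-40)²)³ = 8894 + (3*1600)³ = 8894 + 4800³ = 8894 + 110592000000 = 110592008894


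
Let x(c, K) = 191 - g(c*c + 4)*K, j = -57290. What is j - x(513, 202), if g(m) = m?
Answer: 53103465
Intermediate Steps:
x(c, K) = 191 - K*(4 + c²) (x(c, K) = 191 - (c*c + 4)*K = 191 - (c² + 4)*K = 191 - (4 + c²)*K = 191 - K*(4 + c²))
j - x(513, 202) = -57290 - (191 - 1*202*(4 + 513²)) = -57290 - (191 - 1*202*(4 + 263169)) = -57290 - (191 - 1*202*263173) = -57290 - (191 - 53160946) = -57290 - 1*(-53160755) = -57290 + 53160755 = 53103465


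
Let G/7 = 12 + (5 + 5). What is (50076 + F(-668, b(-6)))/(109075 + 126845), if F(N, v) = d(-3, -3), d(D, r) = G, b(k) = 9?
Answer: 5023/23592 ≈ 0.21291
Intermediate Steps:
G = 154 (G = 7*(12 + (5 + 5)) = 7*(12 + 10) = 7*22 = 154)
d(D, r) = 154
F(N, v) = 154
(50076 + F(-668, b(-6)))/(109075 + 126845) = (50076 + 154)/(109075 + 126845) = 50230/235920 = 50230*(1/235920) = 5023/23592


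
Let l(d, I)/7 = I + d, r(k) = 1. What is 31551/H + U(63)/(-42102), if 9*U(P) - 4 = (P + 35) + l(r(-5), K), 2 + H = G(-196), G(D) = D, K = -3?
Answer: -664181069/4168098 ≈ -159.35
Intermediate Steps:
H = -198 (H = -2 - 196 = -198)
l(d, I) = 7*I + 7*d (l(d, I) = 7*(I + d) = 7*I + 7*d)
U(P) = 25/9 + P/9 (U(P) = 4/9 + ((P + 35) + (7*(-3) + 7*1))/9 = 4/9 + ((35 + P) + (-21 + 7))/9 = 4/9 + ((35 + P) - 14)/9 = 4/9 + (21 + P)/9 = 4/9 + (7/3 + P/9) = 25/9 + P/9)
31551/H + U(63)/(-42102) = 31551/(-198) + (25/9 + (⅑)*63)/(-42102) = 31551*(-1/198) + (25/9 + 7)*(-1/42102) = -10517/66 + (88/9)*(-1/42102) = -10517/66 - 44/189459 = -664181069/4168098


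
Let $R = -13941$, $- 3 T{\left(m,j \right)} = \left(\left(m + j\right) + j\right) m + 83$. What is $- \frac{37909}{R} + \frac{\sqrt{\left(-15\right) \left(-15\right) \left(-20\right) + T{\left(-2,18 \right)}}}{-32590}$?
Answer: $\frac{37909}{13941} - \frac{i \sqrt{4505}}{32590} \approx 2.7192 - 0.0020595 i$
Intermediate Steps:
$T{\left(m,j \right)} = - \frac{83}{3} - \frac{m \left(m + 2 j\right)}{3}$ ($T{\left(m,j \right)} = - \frac{\left(\left(m + j\right) + j\right) m + 83}{3} = - \frac{\left(\left(j + m\right) + j\right) m + 83}{3} = - \frac{\left(m + 2 j\right) m + 83}{3} = - \frac{m \left(m + 2 j\right) + 83}{3} = - \frac{83 + m \left(m + 2 j\right)}{3} = - \frac{83}{3} - \frac{m \left(m + 2 j\right)}{3}$)
$- \frac{37909}{R} + \frac{\sqrt{\left(-15\right) \left(-15\right) \left(-20\right) + T{\left(-2,18 \right)}}}{-32590} = - \frac{37909}{-13941} + \frac{\sqrt{\left(-15\right) \left(-15\right) \left(-20\right) - \left(\frac{83}{3} - 24 + \frac{4}{3}\right)}}{-32590} = \left(-37909\right) \left(- \frac{1}{13941}\right) + \sqrt{225 \left(-20\right) - 5} \left(- \frac{1}{32590}\right) = \frac{37909}{13941} + \sqrt{-4500 - 5} \left(- \frac{1}{32590}\right) = \frac{37909}{13941} + \sqrt{-4505} \left(- \frac{1}{32590}\right) = \frac{37909}{13941} + i \sqrt{4505} \left(- \frac{1}{32590}\right) = \frac{37909}{13941} - \frac{i \sqrt{4505}}{32590}$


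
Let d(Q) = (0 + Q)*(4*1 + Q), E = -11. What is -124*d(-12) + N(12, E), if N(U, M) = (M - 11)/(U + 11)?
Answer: -273814/23 ≈ -11905.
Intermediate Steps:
N(U, M) = (-11 + M)/(11 + U)
d(Q) = Q*(4 + Q)
-124*d(-12) + N(12, E) = -(-1488)*(4 - 12) + (-11 - 11)/(11 + 12) = -(-1488)*(-8) - 22/23 = -124*96 + (1/23)*(-22) = -11904 - 22/23 = -273814/23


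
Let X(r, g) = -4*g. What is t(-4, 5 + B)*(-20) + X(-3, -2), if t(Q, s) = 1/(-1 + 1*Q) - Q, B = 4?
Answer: -68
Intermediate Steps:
t(Q, s) = 1/(-1 + Q) - Q
t(-4, 5 + B)*(-20) + X(-3, -2) = ((1 - 4 - 1*(-4)**2)/(-1 - 4))*(-20) - 4*(-2) = ((1 - 4 - 1*16)/(-5))*(-20) + 8 = -(1 - 4 - 16)/5*(-20) + 8 = -1/5*(-19)*(-20) + 8 = (19/5)*(-20) + 8 = -76 + 8 = -68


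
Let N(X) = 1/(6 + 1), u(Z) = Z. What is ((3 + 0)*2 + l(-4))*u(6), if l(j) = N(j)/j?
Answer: 501/14 ≈ 35.786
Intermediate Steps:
N(X) = ⅐ (N(X) = 1/7 = ⅐)
l(j) = 1/(7*j)
((3 + 0)*2 + l(-4))*u(6) = ((3 + 0)*2 + (⅐)/(-4))*6 = (3*2 + (⅐)*(-¼))*6 = (6 - 1/28)*6 = (167/28)*6 = 501/14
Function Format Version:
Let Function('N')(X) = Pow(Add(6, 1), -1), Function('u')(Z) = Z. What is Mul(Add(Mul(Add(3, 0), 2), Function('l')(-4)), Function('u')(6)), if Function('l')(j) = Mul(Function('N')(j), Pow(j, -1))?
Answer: Rational(501, 14) ≈ 35.786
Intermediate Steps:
Function('N')(X) = Rational(1, 7) (Function('N')(X) = Pow(7, -1) = Rational(1, 7))
Function('l')(j) = Mul(Rational(1, 7), Pow(j, -1))
Mul(Add(Mul(Add(3, 0), 2), Function('l')(-4)), Function('u')(6)) = Mul(Add(Mul(Add(3, 0), 2), Mul(Rational(1, 7), Pow(-4, -1))), 6) = Mul(Add(Mul(3, 2), Mul(Rational(1, 7), Rational(-1, 4))), 6) = Mul(Add(6, Rational(-1, 28)), 6) = Mul(Rational(167, 28), 6) = Rational(501, 14)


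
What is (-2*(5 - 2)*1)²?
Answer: 36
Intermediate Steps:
(-2*(5 - 2)*1)² = (-2*3*1)² = (-6*1)² = (-6)² = 36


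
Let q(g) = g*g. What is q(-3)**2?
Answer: 81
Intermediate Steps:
q(g) = g**2
q(-3)**2 = ((-3)**2)**2 = 9**2 = 81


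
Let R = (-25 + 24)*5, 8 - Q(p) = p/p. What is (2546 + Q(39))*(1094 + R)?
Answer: 2780217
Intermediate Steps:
Q(p) = 7 (Q(p) = 8 - p/p = 8 - 1*1 = 8 - 1 = 7)
R = -5 (R = -1*5 = -5)
(2546 + Q(39))*(1094 + R) = (2546 + 7)*(1094 - 5) = 2553*1089 = 2780217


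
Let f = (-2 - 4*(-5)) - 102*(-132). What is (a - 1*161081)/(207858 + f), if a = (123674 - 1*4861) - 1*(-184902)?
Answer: 71317/110670 ≈ 0.64441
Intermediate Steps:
f = 13482 (f = (-2 + 20) + 13464 = 18 + 13464 = 13482)
a = 303715 (a = (123674 - 4861) + 184902 = 118813 + 184902 = 303715)
(a - 1*161081)/(207858 + f) = (303715 - 1*161081)/(207858 + 13482) = (303715 - 161081)/221340 = 142634*(1/221340) = 71317/110670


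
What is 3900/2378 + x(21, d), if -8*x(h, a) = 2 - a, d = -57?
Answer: -54551/9512 ≈ -5.7350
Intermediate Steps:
x(h, a) = -1/4 + a/8 (x(h, a) = -(2 - a)/8 = -1/4 + a/8)
3900/2378 + x(21, d) = 3900/2378 + (-1/4 + (1/8)*(-57)) = 3900*(1/2378) + (-1/4 - 57/8) = 1950/1189 - 59/8 = -54551/9512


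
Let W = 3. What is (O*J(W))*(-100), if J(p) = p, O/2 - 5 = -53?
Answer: 28800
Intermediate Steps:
O = -96 (O = 10 + 2*(-53) = 10 - 106 = -96)
(O*J(W))*(-100) = -96*3*(-100) = -288*(-100) = 28800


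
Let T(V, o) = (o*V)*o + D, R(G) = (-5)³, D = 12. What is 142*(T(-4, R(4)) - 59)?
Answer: -8881674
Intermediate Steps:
R(G) = -125
T(V, o) = 12 + V*o² (T(V, o) = (o*V)*o + 12 = (V*o)*o + 12 = V*o² + 12 = 12 + V*o²)
142*(T(-4, R(4)) - 59) = 142*((12 - 4*(-125)²) - 59) = 142*((12 - 4*15625) - 59) = 142*((12 - 62500) - 59) = 142*(-62488 - 59) = 142*(-62547) = -8881674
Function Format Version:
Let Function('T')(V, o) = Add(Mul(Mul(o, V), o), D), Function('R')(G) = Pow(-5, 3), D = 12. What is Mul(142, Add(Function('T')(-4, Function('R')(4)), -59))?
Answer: -8881674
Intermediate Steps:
Function('R')(G) = -125
Function('T')(V, o) = Add(12, Mul(V, Pow(o, 2))) (Function('T')(V, o) = Add(Mul(Mul(o, V), o), 12) = Add(Mul(Mul(V, o), o), 12) = Add(Mul(V, Pow(o, 2)), 12) = Add(12, Mul(V, Pow(o, 2))))
Mul(142, Add(Function('T')(-4, Function('R')(4)), -59)) = Mul(142, Add(Add(12, Mul(-4, Pow(-125, 2))), -59)) = Mul(142, Add(Add(12, Mul(-4, 15625)), -59)) = Mul(142, Add(Add(12, -62500), -59)) = Mul(142, Add(-62488, -59)) = Mul(142, -62547) = -8881674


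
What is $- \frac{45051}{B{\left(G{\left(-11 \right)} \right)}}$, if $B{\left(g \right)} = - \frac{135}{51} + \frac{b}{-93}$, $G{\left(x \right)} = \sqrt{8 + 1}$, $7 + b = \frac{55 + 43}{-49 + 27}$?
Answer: $\frac{87053549}{4877} \approx 17850.0$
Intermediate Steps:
$b = - \frac{126}{11}$ ($b = -7 + \frac{55 + 43}{-49 + 27} = -7 + \frac{98}{-22} = -7 + 98 \left(- \frac{1}{22}\right) = -7 - \frac{49}{11} = - \frac{126}{11} \approx -11.455$)
$G{\left(x \right)} = 3$ ($G{\left(x \right)} = \sqrt{9} = 3$)
$B{\left(g \right)} = - \frac{14631}{5797}$ ($B{\left(g \right)} = - \frac{135}{51} - \frac{126}{11 \left(-93\right)} = \left(-135\right) \frac{1}{51} - - \frac{42}{341} = - \frac{45}{17} + \frac{42}{341} = - \frac{14631}{5797}$)
$- \frac{45051}{B{\left(G{\left(-11 \right)} \right)}} = - \frac{45051}{- \frac{14631}{5797}} = \left(-45051\right) \left(- \frac{5797}{14631}\right) = \frac{87053549}{4877}$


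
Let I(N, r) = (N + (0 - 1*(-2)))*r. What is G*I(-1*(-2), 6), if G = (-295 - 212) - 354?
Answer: -20664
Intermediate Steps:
I(N, r) = r*(2 + N) (I(N, r) = (N + (0 + 2))*r = (N + 2)*r = (2 + N)*r = r*(2 + N))
G = -861 (G = -507 - 354 = -861)
G*I(-1*(-2), 6) = -5166*(2 - 1*(-2)) = -5166*(2 + 2) = -5166*4 = -861*24 = -20664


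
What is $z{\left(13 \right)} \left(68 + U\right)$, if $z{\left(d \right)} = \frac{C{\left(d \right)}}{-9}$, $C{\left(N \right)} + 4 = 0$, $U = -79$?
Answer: $- \frac{44}{9} \approx -4.8889$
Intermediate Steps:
$C{\left(N \right)} = -4$ ($C{\left(N \right)} = -4 + 0 = -4$)
$z{\left(d \right)} = \frac{4}{9}$ ($z{\left(d \right)} = - \frac{4}{-9} = \left(-4\right) \left(- \frac{1}{9}\right) = \frac{4}{9}$)
$z{\left(13 \right)} \left(68 + U\right) = \frac{4 \left(68 - 79\right)}{9} = \frac{4}{9} \left(-11\right) = - \frac{44}{9}$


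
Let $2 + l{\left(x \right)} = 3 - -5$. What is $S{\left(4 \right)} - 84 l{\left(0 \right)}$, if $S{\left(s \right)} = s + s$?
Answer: $-496$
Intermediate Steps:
$l{\left(x \right)} = 6$ ($l{\left(x \right)} = -2 + \left(3 - -5\right) = -2 + \left(3 + 5\right) = -2 + 8 = 6$)
$S{\left(s \right)} = 2 s$
$S{\left(4 \right)} - 84 l{\left(0 \right)} = 2 \cdot 4 - 504 = 8 - 504 = -496$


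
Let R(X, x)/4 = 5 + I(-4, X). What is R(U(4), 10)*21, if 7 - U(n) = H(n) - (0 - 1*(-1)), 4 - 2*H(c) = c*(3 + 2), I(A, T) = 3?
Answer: 672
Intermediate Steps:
H(c) = 2 - 5*c/2 (H(c) = 2 - c*(3 + 2)/2 = 2 - c*5/2 = 2 - 5*c/2)
U(n) = 6 + 5*n/2 (U(n) = 7 - ((2 - 5*n/2) - (0 - 1*(-1))) = 7 - ((2 - 5*n/2) - (0 + 1)) = 7 - ((2 - 5*n/2) - 1*1) = 7 - ((2 - 5*n/2) - 1) = 7 - (1 - 5*n/2) = 7 + (-1 + 5*n/2) = 6 + 5*n/2)
R(X, x) = 32 (R(X, x) = 4*(5 + 3) = 4*8 = 32)
R(U(4), 10)*21 = 32*21 = 672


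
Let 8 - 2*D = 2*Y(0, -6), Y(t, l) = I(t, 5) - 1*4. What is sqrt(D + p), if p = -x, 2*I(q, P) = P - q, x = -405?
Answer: sqrt(1642)/2 ≈ 20.261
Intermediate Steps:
I(q, P) = P/2 - q/2 (I(q, P) = (P - q)/2 = P/2 - q/2)
Y(t, l) = -3/2 - t/2 (Y(t, l) = ((1/2)*5 - t/2) - 1*4 = (5/2 - t/2) - 4 = -3/2 - t/2)
p = 405 (p = -1*(-405) = 405)
D = 11/2 (D = 4 - (-3/2 - 1/2*0) = 4 - (-3/2 + 0) = 4 - (-3)/2 = 4 - 1/2*(-3) = 4 + 3/2 = 11/2 ≈ 5.5000)
sqrt(D + p) = sqrt(11/2 + 405) = sqrt(821/2) = sqrt(1642)/2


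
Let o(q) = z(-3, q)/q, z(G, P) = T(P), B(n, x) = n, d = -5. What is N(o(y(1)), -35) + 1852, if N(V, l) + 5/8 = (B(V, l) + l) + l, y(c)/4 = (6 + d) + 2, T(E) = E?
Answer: 14259/8 ≈ 1782.4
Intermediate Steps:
y(c) = 12 (y(c) = 4*((6 - 5) + 2) = 4*(1 + 2) = 4*3 = 12)
z(G, P) = P
o(q) = 1 (o(q) = q/q = 1)
N(V, l) = -5/8 + V + 2*l (N(V, l) = -5/8 + ((V + l) + l) = -5/8 + (V + 2*l) = -5/8 + V + 2*l)
N(o(y(1)), -35) + 1852 = (-5/8 + 1 + 2*(-35)) + 1852 = (-5/8 + 1 - 70) + 1852 = -557/8 + 1852 = 14259/8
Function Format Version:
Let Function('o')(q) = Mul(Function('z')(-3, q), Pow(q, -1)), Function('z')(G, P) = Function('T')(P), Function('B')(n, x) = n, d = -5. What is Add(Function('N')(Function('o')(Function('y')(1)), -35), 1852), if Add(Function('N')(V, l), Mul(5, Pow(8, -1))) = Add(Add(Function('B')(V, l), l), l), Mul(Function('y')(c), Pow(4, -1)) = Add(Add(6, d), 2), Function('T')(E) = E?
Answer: Rational(14259, 8) ≈ 1782.4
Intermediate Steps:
Function('y')(c) = 12 (Function('y')(c) = Mul(4, Add(Add(6, -5), 2)) = Mul(4, Add(1, 2)) = Mul(4, 3) = 12)
Function('z')(G, P) = P
Function('o')(q) = 1 (Function('o')(q) = Mul(q, Pow(q, -1)) = 1)
Function('N')(V, l) = Add(Rational(-5, 8), V, Mul(2, l)) (Function('N')(V, l) = Add(Rational(-5, 8), Add(Add(V, l), l)) = Add(Rational(-5, 8), Add(V, Mul(2, l))) = Add(Rational(-5, 8), V, Mul(2, l)))
Add(Function('N')(Function('o')(Function('y')(1)), -35), 1852) = Add(Add(Rational(-5, 8), 1, Mul(2, -35)), 1852) = Add(Add(Rational(-5, 8), 1, -70), 1852) = Add(Rational(-557, 8), 1852) = Rational(14259, 8)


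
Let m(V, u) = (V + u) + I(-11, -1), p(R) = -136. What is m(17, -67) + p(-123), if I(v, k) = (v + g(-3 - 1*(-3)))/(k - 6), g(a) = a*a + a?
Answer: -1291/7 ≈ -184.43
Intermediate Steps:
g(a) = a + a**2 (g(a) = a**2 + a = a + a**2)
I(v, k) = v/(-6 + k) (I(v, k) = (v + (-3 - 1*(-3))*(1 + (-3 - 1*(-3))))/(k - 6) = (v + (-3 + 3)*(1 + (-3 + 3)))/(-6 + k) = (v + 0*(1 + 0))/(-6 + k) = (v + 0*1)/(-6 + k) = (v + 0)/(-6 + k) = v/(-6 + k))
m(V, u) = 11/7 + V + u (m(V, u) = (V + u) - 11/(-6 - 1) = (V + u) - 11/(-7) = (V + u) - 11*(-1/7) = (V + u) + 11/7 = 11/7 + V + u)
m(17, -67) + p(-123) = (11/7 + 17 - 67) - 136 = -339/7 - 136 = -1291/7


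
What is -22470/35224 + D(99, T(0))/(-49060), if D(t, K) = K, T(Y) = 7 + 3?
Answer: -3938323/6171748 ≈ -0.63812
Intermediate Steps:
T(Y) = 10
-22470/35224 + D(99, T(0))/(-49060) = -22470/35224 + 10/(-49060) = -22470*1/35224 + 10*(-1/49060) = -1605/2516 - 1/4906 = -3938323/6171748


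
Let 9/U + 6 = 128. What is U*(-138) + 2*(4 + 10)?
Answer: 1087/61 ≈ 17.820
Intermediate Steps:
U = 9/122 (U = 9/(-6 + 128) = 9/122 ≈ 0.073771)
U*(-138) + 2*(4 + 10) = (9/122)*(-138) + 2*(4 + 10) = -621/61 + 2*14 = -621/61 + 28 = 1087/61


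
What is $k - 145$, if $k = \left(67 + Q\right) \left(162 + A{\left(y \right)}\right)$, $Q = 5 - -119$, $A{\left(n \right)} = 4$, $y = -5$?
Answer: $31561$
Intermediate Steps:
$Q = 124$ ($Q = 5 + 119 = 124$)
$k = 31706$ ($k = \left(67 + 124\right) \left(162 + 4\right) = 191 \cdot 166 = 31706$)
$k - 145 = 31706 - 145 = 31561$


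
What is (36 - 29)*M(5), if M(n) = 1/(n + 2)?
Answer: 1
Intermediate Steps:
M(n) = 1/(2 + n)
(36 - 29)*M(5) = (36 - 29)/(2 + 5) = 7/7 = 7*(⅐) = 1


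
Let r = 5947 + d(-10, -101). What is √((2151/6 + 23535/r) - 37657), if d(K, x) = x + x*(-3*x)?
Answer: I*√91444683280486/49514 ≈ 193.13*I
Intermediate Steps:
d(K, x) = x - 3*x²
r = -24757 (r = 5947 - 101*(1 - 3*(-101)) = 5947 - 101*(1 + 303) = 5947 - 101*304 = 5947 - 30704 = -24757)
√((2151/6 + 23535/r) - 37657) = √((2151/6 + 23535/(-24757)) - 37657) = √((2151*(⅙) + 23535*(-1/24757)) - 37657) = √((717/2 - 23535/24757) - 37657) = √(17703699/49514 - 37657) = √(-1846844999/49514) = I*√91444683280486/49514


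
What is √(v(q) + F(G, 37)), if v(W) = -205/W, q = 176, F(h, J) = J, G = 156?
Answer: √69377/44 ≈ 5.9863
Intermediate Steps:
√(v(q) + F(G, 37)) = √(-205/176 + 37) = √(6307/176) = √69377/44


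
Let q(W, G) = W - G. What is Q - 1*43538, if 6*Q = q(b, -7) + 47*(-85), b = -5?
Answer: -88407/2 ≈ -44204.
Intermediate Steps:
Q = -1331/2 (Q = ((-5 - 1*(-7)) + 47*(-85))/6 = ((-5 + 7) - 3995)/6 = (2 - 3995)/6 = (1/6)*(-3993) = -1331/2 ≈ -665.50)
Q - 1*43538 = -1331/2 - 1*43538 = -1331/2 - 43538 = -88407/2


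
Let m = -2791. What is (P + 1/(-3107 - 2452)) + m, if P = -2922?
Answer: -31758568/5559 ≈ -5713.0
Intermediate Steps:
(P + 1/(-3107 - 2452)) + m = (-2922 + 1/(-3107 - 2452)) - 2791 = (-2922 + 1/(-5559)) - 2791 = (-2922 - 1/5559) - 2791 = -16243399/5559 - 2791 = -31758568/5559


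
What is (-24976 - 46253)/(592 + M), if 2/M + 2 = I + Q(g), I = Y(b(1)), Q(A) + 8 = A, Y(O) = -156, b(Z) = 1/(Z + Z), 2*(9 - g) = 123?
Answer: -31127073/258700 ≈ -120.32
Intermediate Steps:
g = -105/2 (g = 9 - ½*123 = 9 - 123/2 = -105/2 ≈ -52.500)
b(Z) = 1/(2*Z)
Q(A) = -8 + A
I = -156
M = -4/437 (M = 2/(-2 + (-156 + (-8 - 105/2))) = 2/(-2 + (-156 - 121/2)) = 2/(-2 - 433/2) = 2/(-437/2) = 2*(-2/437) = -4/437 ≈ -0.0091533)
(-24976 - 46253)/(592 + M) = (-24976 - 46253)/(592 - 4/437) = -71229/258700/437 = -71229*437/258700 = -31127073/258700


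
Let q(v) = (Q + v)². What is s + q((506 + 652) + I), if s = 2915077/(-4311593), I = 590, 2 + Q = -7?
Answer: 1185343274516/391963 ≈ 3.0241e+6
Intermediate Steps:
Q = -9 (Q = -2 - 7 = -9)
s = -265007/391963 (s = 2915077*(-1/4311593) = -265007/391963 ≈ -0.67610)
q(v) = (-9 + v)²
s + q((506 + 652) + I) = -265007/391963 + (-9 + ((506 + 652) + 590))² = -265007/391963 + (-9 + (1158 + 590))² = -265007/391963 + (-9 + 1748)² = -265007/391963 + 1739² = -265007/391963 + 3024121 = 1185343274516/391963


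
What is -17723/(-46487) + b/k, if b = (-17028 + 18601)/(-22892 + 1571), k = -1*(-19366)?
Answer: 7317797635327/19194597866682 ≈ 0.38124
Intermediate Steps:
k = 19366
b = -1573/21321 (b = 1573/(-21321) = 1573*(-1/21321) = -1573/21321 ≈ -0.073777)
-17723/(-46487) + b/k = -17723/(-46487) - 1573/21321/19366 = -17723*(-1/46487) - 1573/21321*1/19366 = 17723/46487 - 1573/412902486 = 7317797635327/19194597866682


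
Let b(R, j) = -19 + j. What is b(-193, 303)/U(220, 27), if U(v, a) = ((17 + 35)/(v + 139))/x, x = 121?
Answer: 3084169/13 ≈ 2.3724e+5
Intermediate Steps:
U(v, a) = 52/(121*(139 + v)) (U(v, a) = ((17 + 35)/(v + 139))/121 = (52/(139 + v))*(1/121) = 52/(121*(139 + v)))
b(-193, 303)/U(220, 27) = (-19 + 303)/((52/(121*(139 + 220)))) = 284/(((52/121)/359)) = 284/(((52/121)*(1/359))) = 284/(52/43439) = 284*(43439/52) = 3084169/13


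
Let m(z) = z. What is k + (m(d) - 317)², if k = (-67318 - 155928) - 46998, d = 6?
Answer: -173523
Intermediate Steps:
k = -270244 (k = -223246 - 46998 = -270244)
k + (m(d) - 317)² = -270244 + (6 - 317)² = -270244 + (-311)² = -270244 + 96721 = -173523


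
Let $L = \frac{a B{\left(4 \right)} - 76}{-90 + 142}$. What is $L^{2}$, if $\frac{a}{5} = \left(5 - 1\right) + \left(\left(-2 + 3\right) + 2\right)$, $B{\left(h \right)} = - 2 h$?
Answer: $\frac{7921}{169} \approx 46.87$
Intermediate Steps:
$a = 35$ ($a = 5 \left(\left(5 - 1\right) + \left(\left(-2 + 3\right) + 2\right)\right) = 5 \left(\left(5 - 1\right) + \left(1 + 2\right)\right) = 5 \left(4 + 3\right) = 5 \cdot 7 = 35$)
$L = - \frac{89}{13}$ ($L = \frac{35 \left(\left(-2\right) 4\right) - 76}{-90 + 142} = \frac{35 \left(-8\right) - 76}{52} = \left(-280 - 76\right) \frac{1}{52} = \left(-356\right) \frac{1}{52} = - \frac{89}{13} \approx -6.8462$)
$L^{2} = \left(- \frac{89}{13}\right)^{2} = \frac{7921}{169}$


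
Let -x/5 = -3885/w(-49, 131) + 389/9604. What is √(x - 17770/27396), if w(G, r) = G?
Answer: 5*I*√795463704551/223734 ≈ 19.932*I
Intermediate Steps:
x = -3809245/9604 (x = -5*(-3885/(-49) + 389/9604) = -5*(-3885*(-1/49) + 389*(1/9604)) = -5*(555/7 + 389/9604) = -5*761849/9604 = -3809245/9604 ≈ -396.63)
√(x - 17770/27396) = √(-3809245/9604 - 17770/27396) = √(-3809245/9604 - 17770*1/27396) = √(-3809245/9604 - 8885/13698) = √(-26132184775/65777796) = 5*I*√795463704551/223734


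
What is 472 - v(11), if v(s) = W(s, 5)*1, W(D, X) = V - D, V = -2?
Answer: 485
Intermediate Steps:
W(D, X) = -2 - D
v(s) = -2 - s (v(s) = (-2 - s)*1 = -2 - s)
472 - v(11) = 472 - (-2 - 1*11) = 472 - (-2 - 11) = 472 - 1*(-13) = 472 + 13 = 485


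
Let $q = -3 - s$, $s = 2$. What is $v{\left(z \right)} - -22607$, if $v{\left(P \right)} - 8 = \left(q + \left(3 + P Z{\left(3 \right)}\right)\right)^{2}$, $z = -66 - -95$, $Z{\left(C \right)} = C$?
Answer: $29840$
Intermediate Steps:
$q = -5$ ($q = -3 - 2 = -5$)
$z = 29$ ($z = -66 + 95 = 29$)
$v{\left(P \right)} = 8 + \left(-2 + 3 P\right)^{2}$ ($v{\left(P \right)} = 8 + \left(-5 + \left(3 + P 3\right)\right)^{2} = 8 + \left(-5 + \left(3 + 3 P\right)\right)^{2} = 8 + \left(-2 + 3 P\right)^{2}$)
$v{\left(z \right)} - -22607 = \left(8 + \left(-2 + 3 \cdot 29\right)^{2}\right) - -22607 = \left(8 + \left(-2 + 87\right)^{2}\right) + 22607 = \left(8 + 85^{2}\right) + 22607 = \left(8 + 7225\right) + 22607 = 7233 + 22607 = 29840$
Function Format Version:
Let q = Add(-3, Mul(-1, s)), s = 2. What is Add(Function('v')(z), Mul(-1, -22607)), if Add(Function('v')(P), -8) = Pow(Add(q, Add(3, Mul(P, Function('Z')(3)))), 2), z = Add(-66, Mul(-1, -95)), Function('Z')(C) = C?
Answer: 29840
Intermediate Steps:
q = -5 (q = Add(-3, Mul(-1, 2)) = Add(-3, -2) = -5)
z = 29 (z = Add(-66, 95) = 29)
Function('v')(P) = Add(8, Pow(Add(-2, Mul(3, P)), 2)) (Function('v')(P) = Add(8, Pow(Add(-5, Add(3, Mul(P, 3))), 2)) = Add(8, Pow(Add(-5, Add(3, Mul(3, P))), 2)) = Add(8, Pow(Add(-2, Mul(3, P)), 2)))
Add(Function('v')(z), Mul(-1, -22607)) = Add(Add(8, Pow(Add(-2, Mul(3, 29)), 2)), Mul(-1, -22607)) = Add(Add(8, Pow(Add(-2, 87), 2)), 22607) = Add(Add(8, Pow(85, 2)), 22607) = Add(Add(8, 7225), 22607) = Add(7233, 22607) = 29840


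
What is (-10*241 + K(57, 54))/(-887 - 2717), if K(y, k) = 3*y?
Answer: 2239/3604 ≈ 0.62125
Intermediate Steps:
(-10*241 + K(57, 54))/(-887 - 2717) = (-10*241 + 3*57)/(-887 - 2717) = (-2410 + 171)/(-3604) = -2239*(-1/3604) = 2239/3604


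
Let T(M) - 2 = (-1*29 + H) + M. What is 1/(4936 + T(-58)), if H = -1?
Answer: 1/4850 ≈ 0.00020619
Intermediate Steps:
T(M) = -28 + M (T(M) = 2 + ((-1*29 - 1) + M) = 2 + ((-29 - 1) + M) = 2 + (-30 + M) = -28 + M)
1/(4936 + T(-58)) = 1/(4936 + (-28 - 58)) = 1/(4936 - 86) = 1/4850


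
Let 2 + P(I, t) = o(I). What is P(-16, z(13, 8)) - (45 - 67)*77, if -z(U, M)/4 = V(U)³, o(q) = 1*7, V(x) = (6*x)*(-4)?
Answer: 1699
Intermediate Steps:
V(x) = -24*x
o(q) = 7
z(U, M) = 55296*U³ (z(U, M) = -4*(-13824*U³) = -(-55296)*U³ = 55296*U³)
P(I, t) = 5 (P(I, t) = -2 + 7 = 5)
P(-16, z(13, 8)) - (45 - 67)*77 = 5 - (45 - 67)*77 = 5 - (-22)*77 = 5 - 1*(-1694) = 5 + 1694 = 1699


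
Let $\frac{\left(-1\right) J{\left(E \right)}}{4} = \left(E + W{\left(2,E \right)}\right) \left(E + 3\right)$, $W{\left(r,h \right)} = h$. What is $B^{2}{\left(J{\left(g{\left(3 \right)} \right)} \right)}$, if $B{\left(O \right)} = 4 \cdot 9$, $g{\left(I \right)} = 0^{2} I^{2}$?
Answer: $1296$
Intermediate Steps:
$g{\left(I \right)} = 0$ ($g{\left(I \right)} = 0 I^{2} = 0$)
$J{\left(E \right)} = - 8 E \left(3 + E\right)$ ($J{\left(E \right)} = - 4 \left(E + E\right) \left(E + 3\right) = - 4 \cdot 2 E \left(3 + E\right) = - 8 E \left(3 + E\right)$)
$B{\left(O \right)} = 36$
$B^{2}{\left(J{\left(g{\left(3 \right)} \right)} \right)} = 36^{2} = 1296$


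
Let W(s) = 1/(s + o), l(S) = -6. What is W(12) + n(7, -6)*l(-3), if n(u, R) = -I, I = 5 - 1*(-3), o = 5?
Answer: 817/17 ≈ 48.059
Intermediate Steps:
I = 8 (I = 5 + 3 = 8)
n(u, R) = -8 (n(u, R) = -1*8 = -8)
W(s) = 1/(5 + s) (W(s) = 1/(s + 5) = 1/(5 + s))
W(12) + n(7, -6)*l(-3) = 1/(5 + 12) - 8*(-6) = 1/17 + 48 = 817/17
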